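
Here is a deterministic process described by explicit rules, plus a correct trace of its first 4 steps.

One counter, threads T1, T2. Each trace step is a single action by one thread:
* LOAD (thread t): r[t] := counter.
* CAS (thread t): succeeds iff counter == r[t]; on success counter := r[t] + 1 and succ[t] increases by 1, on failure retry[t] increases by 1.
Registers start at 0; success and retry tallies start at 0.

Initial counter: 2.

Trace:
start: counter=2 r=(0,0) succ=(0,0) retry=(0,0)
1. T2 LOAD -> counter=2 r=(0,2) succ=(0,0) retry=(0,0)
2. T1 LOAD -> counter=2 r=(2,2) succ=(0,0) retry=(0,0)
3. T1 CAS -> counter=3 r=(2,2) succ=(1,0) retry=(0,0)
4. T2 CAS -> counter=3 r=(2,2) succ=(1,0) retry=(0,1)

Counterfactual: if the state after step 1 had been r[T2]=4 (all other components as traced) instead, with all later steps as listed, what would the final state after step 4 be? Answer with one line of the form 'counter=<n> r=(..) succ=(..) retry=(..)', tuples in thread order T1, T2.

state after step 1 := counter=2 r=(0,4) succ=(0,0) retry=(0,0)
2. T1 LOAD -> counter=2 r=(2,4) succ=(0,0) retry=(0,0)
3. T1 CAS -> counter=3 r=(2,4) succ=(1,0) retry=(0,0)
4. T2 CAS -> counter=3 r=(2,4) succ=(1,0) retry=(0,1)

counter=3 r=(2,4) succ=(1,0) retry=(0,1)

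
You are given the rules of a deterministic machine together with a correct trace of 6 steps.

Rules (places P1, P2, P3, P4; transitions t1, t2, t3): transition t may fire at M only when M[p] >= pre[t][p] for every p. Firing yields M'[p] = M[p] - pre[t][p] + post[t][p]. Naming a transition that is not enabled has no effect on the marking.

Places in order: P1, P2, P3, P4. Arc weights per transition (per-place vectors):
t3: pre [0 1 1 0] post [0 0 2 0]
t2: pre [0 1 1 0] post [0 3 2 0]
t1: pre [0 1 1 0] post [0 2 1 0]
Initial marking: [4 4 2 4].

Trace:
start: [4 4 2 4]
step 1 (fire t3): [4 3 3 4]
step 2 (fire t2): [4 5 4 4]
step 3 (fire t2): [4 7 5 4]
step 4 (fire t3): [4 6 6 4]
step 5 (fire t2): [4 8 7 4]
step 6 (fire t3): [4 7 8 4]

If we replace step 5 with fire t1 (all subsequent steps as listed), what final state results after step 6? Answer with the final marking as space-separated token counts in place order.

(re-executing from step 5 with the substitution; state before step 5: [4 6 6 4])
step 5 (fire t1): [4 7 6 4]
step 6 (fire t3): [4 6 7 4]

4 6 7 4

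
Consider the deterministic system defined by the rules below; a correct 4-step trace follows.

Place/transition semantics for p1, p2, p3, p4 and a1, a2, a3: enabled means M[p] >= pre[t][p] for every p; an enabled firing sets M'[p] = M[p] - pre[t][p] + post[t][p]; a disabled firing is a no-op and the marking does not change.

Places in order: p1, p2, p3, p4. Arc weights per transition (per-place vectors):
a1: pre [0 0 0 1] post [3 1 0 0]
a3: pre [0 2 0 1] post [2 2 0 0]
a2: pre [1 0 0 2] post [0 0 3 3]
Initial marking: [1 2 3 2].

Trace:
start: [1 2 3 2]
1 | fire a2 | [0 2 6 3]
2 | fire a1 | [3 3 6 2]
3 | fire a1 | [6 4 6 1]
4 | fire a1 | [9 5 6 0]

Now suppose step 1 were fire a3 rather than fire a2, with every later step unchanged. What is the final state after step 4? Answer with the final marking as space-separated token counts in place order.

6 3 3 0

(re-executing from step 1 with the substitution; state before step 1: [1 2 3 2])
1 | fire a3 | [3 2 3 1]
2 | fire a1 | [6 3 3 0]
3 | fire a1 | [6 3 3 0]
4 | fire a1 | [6 3 3 0]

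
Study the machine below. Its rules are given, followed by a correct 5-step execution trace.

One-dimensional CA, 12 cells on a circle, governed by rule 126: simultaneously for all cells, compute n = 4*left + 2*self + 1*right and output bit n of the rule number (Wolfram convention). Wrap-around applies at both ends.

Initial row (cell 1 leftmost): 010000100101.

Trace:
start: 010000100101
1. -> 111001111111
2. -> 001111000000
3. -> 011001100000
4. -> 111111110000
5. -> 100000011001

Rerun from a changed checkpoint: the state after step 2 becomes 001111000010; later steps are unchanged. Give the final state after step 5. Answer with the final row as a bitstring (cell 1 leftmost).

000000000111

state after step 2 := 001111000010
3. -> 011001100111
4. -> 111111111101
5. -> 000000000111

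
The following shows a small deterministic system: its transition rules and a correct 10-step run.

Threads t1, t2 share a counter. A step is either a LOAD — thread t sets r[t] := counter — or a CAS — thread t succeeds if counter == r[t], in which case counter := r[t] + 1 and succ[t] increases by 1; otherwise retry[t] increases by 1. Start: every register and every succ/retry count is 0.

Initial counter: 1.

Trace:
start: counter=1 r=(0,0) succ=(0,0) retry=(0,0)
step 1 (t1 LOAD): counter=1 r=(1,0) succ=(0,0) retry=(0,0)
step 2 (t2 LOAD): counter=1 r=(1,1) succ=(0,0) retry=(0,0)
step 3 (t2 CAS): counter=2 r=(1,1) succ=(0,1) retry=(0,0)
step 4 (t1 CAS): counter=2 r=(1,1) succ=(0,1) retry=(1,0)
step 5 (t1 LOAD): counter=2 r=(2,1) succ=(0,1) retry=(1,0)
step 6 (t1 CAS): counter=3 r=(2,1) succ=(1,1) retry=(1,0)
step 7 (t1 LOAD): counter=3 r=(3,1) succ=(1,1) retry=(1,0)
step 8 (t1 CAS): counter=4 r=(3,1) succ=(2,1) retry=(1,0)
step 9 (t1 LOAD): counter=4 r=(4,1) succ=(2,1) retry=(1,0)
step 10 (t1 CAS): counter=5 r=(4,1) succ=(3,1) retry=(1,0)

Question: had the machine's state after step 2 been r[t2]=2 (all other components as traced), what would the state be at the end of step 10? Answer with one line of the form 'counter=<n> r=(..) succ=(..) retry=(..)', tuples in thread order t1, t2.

state after step 2 := counter=1 r=(1,2) succ=(0,0) retry=(0,0)
step 3 (t2 CAS): counter=1 r=(1,2) succ=(0,0) retry=(0,1)
step 4 (t1 CAS): counter=2 r=(1,2) succ=(1,0) retry=(0,1)
step 5 (t1 LOAD): counter=2 r=(2,2) succ=(1,0) retry=(0,1)
step 6 (t1 CAS): counter=3 r=(2,2) succ=(2,0) retry=(0,1)
step 7 (t1 LOAD): counter=3 r=(3,2) succ=(2,0) retry=(0,1)
step 8 (t1 CAS): counter=4 r=(3,2) succ=(3,0) retry=(0,1)
step 9 (t1 LOAD): counter=4 r=(4,2) succ=(3,0) retry=(0,1)
step 10 (t1 CAS): counter=5 r=(4,2) succ=(4,0) retry=(0,1)

counter=5 r=(4,2) succ=(4,0) retry=(0,1)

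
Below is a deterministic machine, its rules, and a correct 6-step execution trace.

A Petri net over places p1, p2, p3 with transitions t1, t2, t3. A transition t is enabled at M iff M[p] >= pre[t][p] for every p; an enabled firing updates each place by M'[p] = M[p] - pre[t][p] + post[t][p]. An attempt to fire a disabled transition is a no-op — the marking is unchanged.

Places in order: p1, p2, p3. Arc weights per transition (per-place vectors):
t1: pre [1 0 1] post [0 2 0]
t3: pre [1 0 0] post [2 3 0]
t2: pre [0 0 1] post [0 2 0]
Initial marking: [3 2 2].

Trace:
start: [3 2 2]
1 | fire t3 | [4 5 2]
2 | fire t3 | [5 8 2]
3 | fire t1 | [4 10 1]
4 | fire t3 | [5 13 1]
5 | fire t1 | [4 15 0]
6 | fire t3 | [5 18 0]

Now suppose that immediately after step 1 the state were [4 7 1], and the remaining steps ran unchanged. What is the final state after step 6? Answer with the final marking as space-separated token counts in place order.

6 18 0

state after step 1 := [4 7 1]
2 | fire t3 | [5 10 1]
3 | fire t1 | [4 12 0]
4 | fire t3 | [5 15 0]
5 | fire t1 | [5 15 0]
6 | fire t3 | [6 18 0]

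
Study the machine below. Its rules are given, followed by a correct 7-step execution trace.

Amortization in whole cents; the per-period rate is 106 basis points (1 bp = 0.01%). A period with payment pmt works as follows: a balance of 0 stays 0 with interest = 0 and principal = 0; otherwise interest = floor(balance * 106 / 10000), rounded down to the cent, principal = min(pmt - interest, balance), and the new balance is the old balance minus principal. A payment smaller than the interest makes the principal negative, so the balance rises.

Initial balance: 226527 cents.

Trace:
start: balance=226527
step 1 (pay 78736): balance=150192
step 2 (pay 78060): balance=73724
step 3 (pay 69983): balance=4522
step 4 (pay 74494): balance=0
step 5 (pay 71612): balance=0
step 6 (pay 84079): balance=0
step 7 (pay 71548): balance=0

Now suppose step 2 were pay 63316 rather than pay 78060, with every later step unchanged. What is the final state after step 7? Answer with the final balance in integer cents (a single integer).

(re-executing from step 2 with the substitution; state before step 2: balance=150192)
step 2 (pay 63316): balance=88468
step 3 (pay 69983): balance=19422
step 4 (pay 74494): balance=0
step 5 (pay 71612): balance=0
step 6 (pay 84079): balance=0
step 7 (pay 71548): balance=0

0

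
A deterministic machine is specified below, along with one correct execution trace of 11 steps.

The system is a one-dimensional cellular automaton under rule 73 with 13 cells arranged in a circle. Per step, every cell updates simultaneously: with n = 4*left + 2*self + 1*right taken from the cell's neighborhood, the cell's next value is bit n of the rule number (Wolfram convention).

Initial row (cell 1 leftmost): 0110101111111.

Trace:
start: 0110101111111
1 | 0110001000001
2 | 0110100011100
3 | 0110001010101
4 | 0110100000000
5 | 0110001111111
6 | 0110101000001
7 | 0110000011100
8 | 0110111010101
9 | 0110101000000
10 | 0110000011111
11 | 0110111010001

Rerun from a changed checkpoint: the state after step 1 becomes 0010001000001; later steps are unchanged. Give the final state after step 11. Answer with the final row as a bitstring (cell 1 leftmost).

state after step 1 := 0010001000001
2 | 0000100011100
3 | 1110001010101
4 | 0010100000001
5 | 0000001111100
6 | 1111101000101
7 | 0000100010001
8 | 0110001000100
9 | 0110100010001
10 | 0110001000100
11 | 0110100010001

0110100010001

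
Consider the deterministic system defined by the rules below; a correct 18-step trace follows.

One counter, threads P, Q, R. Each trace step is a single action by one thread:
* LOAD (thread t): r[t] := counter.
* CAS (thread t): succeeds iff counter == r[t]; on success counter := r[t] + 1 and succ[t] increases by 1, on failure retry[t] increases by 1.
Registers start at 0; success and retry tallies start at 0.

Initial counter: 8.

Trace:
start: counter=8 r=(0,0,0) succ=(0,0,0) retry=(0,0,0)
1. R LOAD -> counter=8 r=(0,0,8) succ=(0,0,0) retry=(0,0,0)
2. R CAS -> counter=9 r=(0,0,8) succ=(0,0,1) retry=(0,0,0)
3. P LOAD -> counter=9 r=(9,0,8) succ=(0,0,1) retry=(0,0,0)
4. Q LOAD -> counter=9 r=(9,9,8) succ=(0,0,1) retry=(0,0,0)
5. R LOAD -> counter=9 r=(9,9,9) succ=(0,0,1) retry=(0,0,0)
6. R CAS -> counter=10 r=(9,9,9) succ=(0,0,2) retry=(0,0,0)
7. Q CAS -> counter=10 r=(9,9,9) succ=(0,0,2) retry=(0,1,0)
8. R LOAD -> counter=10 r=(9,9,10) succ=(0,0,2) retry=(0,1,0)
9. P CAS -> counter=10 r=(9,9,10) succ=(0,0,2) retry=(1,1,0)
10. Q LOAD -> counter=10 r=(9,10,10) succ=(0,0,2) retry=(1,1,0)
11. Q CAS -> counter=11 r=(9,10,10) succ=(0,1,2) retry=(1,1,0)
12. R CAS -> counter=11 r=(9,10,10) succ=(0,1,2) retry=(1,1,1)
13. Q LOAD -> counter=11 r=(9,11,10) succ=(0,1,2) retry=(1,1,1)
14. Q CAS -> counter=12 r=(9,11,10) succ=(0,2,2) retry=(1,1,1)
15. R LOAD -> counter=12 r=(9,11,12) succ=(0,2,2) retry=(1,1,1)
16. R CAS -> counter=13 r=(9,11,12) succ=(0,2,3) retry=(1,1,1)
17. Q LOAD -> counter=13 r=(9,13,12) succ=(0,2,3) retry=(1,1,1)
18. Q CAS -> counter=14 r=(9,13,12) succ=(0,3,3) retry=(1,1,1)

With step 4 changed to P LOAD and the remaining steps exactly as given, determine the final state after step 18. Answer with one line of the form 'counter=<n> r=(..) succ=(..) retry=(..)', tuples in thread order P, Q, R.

(re-executing from step 4 with the substitution; state before step 4: counter=9 r=(9,0,8) succ=(0,0,1) retry=(0,0,0))
4. P LOAD -> counter=9 r=(9,0,8) succ=(0,0,1) retry=(0,0,0)
5. R LOAD -> counter=9 r=(9,0,9) succ=(0,0,1) retry=(0,0,0)
6. R CAS -> counter=10 r=(9,0,9) succ=(0,0,2) retry=(0,0,0)
7. Q CAS -> counter=10 r=(9,0,9) succ=(0,0,2) retry=(0,1,0)
8. R LOAD -> counter=10 r=(9,0,10) succ=(0,0,2) retry=(0,1,0)
9. P CAS -> counter=10 r=(9,0,10) succ=(0,0,2) retry=(1,1,0)
10. Q LOAD -> counter=10 r=(9,10,10) succ=(0,0,2) retry=(1,1,0)
11. Q CAS -> counter=11 r=(9,10,10) succ=(0,1,2) retry=(1,1,0)
12. R CAS -> counter=11 r=(9,10,10) succ=(0,1,2) retry=(1,1,1)
13. Q LOAD -> counter=11 r=(9,11,10) succ=(0,1,2) retry=(1,1,1)
14. Q CAS -> counter=12 r=(9,11,10) succ=(0,2,2) retry=(1,1,1)
15. R LOAD -> counter=12 r=(9,11,12) succ=(0,2,2) retry=(1,1,1)
16. R CAS -> counter=13 r=(9,11,12) succ=(0,2,3) retry=(1,1,1)
17. Q LOAD -> counter=13 r=(9,13,12) succ=(0,2,3) retry=(1,1,1)
18. Q CAS -> counter=14 r=(9,13,12) succ=(0,3,3) retry=(1,1,1)

counter=14 r=(9,13,12) succ=(0,3,3) retry=(1,1,1)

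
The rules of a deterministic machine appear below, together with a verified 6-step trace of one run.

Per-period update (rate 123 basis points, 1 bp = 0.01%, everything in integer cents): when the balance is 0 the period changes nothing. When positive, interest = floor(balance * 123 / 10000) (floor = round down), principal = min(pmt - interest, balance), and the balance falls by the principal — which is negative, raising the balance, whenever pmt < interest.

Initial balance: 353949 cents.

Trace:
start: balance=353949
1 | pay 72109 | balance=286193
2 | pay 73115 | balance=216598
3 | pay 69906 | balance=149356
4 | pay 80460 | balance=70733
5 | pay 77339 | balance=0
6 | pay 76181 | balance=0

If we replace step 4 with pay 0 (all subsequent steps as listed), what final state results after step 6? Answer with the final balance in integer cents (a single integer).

463

(re-executing from step 4 with the substitution; state before step 4: balance=149356)
4 | pay 0 | balance=151193
5 | pay 77339 | balance=75713
6 | pay 76181 | balance=463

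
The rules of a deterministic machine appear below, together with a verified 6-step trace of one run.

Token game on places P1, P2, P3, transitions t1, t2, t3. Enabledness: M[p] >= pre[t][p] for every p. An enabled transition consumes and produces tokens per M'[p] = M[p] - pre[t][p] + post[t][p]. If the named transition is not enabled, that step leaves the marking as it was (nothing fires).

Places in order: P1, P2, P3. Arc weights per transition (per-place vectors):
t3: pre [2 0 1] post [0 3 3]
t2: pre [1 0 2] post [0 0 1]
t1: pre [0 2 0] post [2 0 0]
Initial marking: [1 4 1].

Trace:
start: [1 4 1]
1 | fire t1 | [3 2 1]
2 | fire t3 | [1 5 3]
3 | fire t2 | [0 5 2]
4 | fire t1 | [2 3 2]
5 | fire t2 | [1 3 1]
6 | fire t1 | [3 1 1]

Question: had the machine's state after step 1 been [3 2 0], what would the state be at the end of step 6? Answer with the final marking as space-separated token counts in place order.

state after step 1 := [3 2 0]
2 | fire t3 | [3 2 0]
3 | fire t2 | [3 2 0]
4 | fire t1 | [5 0 0]
5 | fire t2 | [5 0 0]
6 | fire t1 | [5 0 0]

5 0 0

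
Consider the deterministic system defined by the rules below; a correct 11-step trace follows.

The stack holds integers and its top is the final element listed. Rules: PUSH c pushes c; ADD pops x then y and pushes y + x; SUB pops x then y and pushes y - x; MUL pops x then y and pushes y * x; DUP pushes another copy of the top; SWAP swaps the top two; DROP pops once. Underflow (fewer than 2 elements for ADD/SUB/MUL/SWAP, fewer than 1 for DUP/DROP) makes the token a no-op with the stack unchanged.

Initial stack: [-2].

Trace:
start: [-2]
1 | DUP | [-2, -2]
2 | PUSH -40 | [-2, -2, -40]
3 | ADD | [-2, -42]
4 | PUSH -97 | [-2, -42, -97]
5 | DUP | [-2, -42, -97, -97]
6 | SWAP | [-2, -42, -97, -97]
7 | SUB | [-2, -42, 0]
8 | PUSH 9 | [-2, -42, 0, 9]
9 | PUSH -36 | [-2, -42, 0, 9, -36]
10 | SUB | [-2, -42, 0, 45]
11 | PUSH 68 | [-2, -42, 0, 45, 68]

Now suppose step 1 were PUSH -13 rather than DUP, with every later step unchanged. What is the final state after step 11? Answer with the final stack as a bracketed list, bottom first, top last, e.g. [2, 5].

[-2, -53, 0, 45, 68]

(re-executing from step 1 with the substitution; state before step 1: [-2])
1 | PUSH -13 | [-2, -13]
2 | PUSH -40 | [-2, -13, -40]
3 | ADD | [-2, -53]
4 | PUSH -97 | [-2, -53, -97]
5 | DUP | [-2, -53, -97, -97]
6 | SWAP | [-2, -53, -97, -97]
7 | SUB | [-2, -53, 0]
8 | PUSH 9 | [-2, -53, 0, 9]
9 | PUSH -36 | [-2, -53, 0, 9, -36]
10 | SUB | [-2, -53, 0, 45]
11 | PUSH 68 | [-2, -53, 0, 45, 68]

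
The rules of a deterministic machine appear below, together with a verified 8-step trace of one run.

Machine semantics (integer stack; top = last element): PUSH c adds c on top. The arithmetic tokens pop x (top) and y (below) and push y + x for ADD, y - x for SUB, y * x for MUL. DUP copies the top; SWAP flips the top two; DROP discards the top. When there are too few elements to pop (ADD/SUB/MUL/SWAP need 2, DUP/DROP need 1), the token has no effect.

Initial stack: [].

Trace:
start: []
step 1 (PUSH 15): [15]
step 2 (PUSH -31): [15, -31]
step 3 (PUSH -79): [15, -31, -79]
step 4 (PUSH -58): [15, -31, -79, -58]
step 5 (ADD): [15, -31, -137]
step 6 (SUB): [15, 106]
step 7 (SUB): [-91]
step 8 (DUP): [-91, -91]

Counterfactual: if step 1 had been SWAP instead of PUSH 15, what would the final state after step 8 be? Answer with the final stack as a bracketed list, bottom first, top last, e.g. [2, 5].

[106, 106]

(re-executing from step 1 with the substitution; state before step 1: [])
step 1 (SWAP): []
step 2 (PUSH -31): [-31]
step 3 (PUSH -79): [-31, -79]
step 4 (PUSH -58): [-31, -79, -58]
step 5 (ADD): [-31, -137]
step 6 (SUB): [106]
step 7 (SUB): [106]
step 8 (DUP): [106, 106]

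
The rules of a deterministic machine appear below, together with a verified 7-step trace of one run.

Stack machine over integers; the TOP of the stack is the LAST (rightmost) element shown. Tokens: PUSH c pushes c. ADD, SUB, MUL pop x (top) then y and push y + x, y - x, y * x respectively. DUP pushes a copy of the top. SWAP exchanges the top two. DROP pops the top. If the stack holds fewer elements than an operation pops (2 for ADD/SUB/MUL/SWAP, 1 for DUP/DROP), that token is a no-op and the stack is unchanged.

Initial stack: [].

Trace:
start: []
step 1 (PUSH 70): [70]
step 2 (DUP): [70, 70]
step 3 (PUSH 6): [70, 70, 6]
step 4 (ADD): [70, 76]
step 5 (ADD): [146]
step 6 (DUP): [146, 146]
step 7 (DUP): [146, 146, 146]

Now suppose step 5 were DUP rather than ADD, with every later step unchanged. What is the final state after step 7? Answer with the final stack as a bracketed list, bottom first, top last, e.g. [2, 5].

(re-executing from step 5 with the substitution; state before step 5: [70, 76])
step 5 (DUP): [70, 76, 76]
step 6 (DUP): [70, 76, 76, 76]
step 7 (DUP): [70, 76, 76, 76, 76]

[70, 76, 76, 76, 76]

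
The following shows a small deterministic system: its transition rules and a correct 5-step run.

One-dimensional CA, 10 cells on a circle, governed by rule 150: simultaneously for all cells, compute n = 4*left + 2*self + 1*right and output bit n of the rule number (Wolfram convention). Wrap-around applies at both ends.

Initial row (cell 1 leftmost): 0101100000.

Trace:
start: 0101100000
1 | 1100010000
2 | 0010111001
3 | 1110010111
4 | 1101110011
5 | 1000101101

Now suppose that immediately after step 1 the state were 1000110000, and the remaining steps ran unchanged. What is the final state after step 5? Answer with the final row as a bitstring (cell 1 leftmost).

0100011011

state after step 1 := 1000110000
2 | 1101001001
3 | 1001111110
4 | 1110111100
5 | 0100011011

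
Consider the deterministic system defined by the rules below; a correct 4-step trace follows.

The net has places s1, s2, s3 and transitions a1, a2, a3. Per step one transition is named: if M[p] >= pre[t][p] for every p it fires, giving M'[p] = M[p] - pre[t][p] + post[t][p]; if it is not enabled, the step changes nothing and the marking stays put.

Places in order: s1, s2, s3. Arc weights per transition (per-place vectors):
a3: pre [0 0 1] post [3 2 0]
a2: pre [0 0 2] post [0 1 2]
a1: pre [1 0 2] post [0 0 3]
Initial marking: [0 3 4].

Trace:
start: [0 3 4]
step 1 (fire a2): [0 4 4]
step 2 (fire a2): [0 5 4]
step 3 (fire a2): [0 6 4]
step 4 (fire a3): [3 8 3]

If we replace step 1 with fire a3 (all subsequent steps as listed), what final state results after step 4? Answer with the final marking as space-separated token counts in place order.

(re-executing from step 1 with the substitution; state before step 1: [0 3 4])
step 1 (fire a3): [3 5 3]
step 2 (fire a2): [3 6 3]
step 3 (fire a2): [3 7 3]
step 4 (fire a3): [6 9 2]

6 9 2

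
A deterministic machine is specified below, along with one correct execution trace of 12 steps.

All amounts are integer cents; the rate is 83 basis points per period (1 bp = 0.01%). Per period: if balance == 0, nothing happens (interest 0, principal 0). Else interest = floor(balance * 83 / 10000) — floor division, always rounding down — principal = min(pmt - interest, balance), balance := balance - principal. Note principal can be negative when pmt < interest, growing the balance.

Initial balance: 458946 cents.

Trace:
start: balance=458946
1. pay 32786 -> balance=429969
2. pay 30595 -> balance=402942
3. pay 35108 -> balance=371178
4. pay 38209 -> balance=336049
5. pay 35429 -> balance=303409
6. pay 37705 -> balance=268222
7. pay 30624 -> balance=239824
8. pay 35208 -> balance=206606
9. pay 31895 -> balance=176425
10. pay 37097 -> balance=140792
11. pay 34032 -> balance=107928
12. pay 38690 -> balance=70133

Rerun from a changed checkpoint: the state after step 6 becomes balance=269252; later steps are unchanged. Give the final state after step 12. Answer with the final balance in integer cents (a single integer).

71216

state after step 6 := balance=269252
7. pay 30624 -> balance=240862
8. pay 35208 -> balance=207653
9. pay 31895 -> balance=177481
10. pay 37097 -> balance=141857
11. pay 34032 -> balance=109002
12. pay 38690 -> balance=71216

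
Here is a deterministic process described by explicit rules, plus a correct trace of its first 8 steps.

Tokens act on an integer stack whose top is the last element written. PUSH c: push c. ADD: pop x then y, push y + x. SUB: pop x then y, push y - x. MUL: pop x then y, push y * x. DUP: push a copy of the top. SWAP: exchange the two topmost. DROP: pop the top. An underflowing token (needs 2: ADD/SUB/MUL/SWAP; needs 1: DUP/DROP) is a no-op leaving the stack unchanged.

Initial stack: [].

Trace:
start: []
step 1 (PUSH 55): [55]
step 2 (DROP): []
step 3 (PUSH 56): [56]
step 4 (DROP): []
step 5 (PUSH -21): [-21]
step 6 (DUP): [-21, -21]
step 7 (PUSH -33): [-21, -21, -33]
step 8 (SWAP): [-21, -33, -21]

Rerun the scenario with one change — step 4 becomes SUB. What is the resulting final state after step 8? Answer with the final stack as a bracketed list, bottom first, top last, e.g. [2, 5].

(re-executing from step 4 with the substitution; state before step 4: [56])
step 4 (SUB): [56]
step 5 (PUSH -21): [56, -21]
step 6 (DUP): [56, -21, -21]
step 7 (PUSH -33): [56, -21, -21, -33]
step 8 (SWAP): [56, -21, -33, -21]

[56, -21, -33, -21]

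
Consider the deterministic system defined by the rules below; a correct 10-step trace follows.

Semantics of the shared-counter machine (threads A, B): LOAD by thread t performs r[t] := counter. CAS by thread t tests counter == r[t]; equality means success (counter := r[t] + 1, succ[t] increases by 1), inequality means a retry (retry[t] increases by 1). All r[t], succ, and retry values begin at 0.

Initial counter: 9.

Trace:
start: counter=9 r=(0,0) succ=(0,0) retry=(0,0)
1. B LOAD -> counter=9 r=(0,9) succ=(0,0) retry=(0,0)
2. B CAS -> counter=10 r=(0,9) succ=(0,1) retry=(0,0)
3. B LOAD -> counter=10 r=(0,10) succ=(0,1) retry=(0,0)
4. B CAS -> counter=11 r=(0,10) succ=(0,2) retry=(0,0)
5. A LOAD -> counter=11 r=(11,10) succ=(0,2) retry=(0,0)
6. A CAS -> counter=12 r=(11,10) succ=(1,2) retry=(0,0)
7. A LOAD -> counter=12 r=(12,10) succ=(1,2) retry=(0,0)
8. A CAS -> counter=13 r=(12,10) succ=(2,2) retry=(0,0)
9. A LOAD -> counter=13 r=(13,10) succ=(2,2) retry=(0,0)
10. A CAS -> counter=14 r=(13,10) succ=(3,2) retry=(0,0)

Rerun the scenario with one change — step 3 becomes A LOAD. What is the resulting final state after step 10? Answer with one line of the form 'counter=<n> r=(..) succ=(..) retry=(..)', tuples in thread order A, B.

(re-executing from step 3 with the substitution; state before step 3: counter=10 r=(0,9) succ=(0,1) retry=(0,0))
3. A LOAD -> counter=10 r=(10,9) succ=(0,1) retry=(0,0)
4. B CAS -> counter=10 r=(10,9) succ=(0,1) retry=(0,1)
5. A LOAD -> counter=10 r=(10,9) succ=(0,1) retry=(0,1)
6. A CAS -> counter=11 r=(10,9) succ=(1,1) retry=(0,1)
7. A LOAD -> counter=11 r=(11,9) succ=(1,1) retry=(0,1)
8. A CAS -> counter=12 r=(11,9) succ=(2,1) retry=(0,1)
9. A LOAD -> counter=12 r=(12,9) succ=(2,1) retry=(0,1)
10. A CAS -> counter=13 r=(12,9) succ=(3,1) retry=(0,1)

counter=13 r=(12,9) succ=(3,1) retry=(0,1)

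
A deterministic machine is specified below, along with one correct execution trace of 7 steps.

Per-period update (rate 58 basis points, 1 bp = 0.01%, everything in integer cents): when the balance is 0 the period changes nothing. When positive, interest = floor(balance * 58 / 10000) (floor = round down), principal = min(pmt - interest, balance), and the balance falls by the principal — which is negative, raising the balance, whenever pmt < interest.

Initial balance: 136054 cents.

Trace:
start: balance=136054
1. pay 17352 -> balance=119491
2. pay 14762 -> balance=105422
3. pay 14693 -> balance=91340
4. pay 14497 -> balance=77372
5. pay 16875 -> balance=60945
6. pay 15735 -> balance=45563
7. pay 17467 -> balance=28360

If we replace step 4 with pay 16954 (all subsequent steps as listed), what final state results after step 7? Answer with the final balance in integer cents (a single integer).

25860

(re-executing from step 4 with the substitution; state before step 4: balance=91340)
4. pay 16954 -> balance=74915
5. pay 16875 -> balance=58474
6. pay 15735 -> balance=43078
7. pay 17467 -> balance=25860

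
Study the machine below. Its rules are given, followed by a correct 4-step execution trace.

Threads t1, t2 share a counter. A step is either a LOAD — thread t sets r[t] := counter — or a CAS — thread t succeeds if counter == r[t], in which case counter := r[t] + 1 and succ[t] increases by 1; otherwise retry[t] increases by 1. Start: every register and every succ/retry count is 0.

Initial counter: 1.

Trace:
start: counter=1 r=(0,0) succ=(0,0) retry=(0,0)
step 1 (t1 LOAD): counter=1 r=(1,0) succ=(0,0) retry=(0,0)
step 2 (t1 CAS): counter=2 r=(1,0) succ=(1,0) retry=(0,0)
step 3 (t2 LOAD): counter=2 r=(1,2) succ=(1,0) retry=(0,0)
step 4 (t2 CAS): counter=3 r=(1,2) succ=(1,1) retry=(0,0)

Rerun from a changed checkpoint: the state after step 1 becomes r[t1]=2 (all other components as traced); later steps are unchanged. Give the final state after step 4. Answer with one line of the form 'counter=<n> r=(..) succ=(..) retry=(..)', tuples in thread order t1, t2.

counter=2 r=(2,1) succ=(0,1) retry=(1,0)

state after step 1 := counter=1 r=(2,0) succ=(0,0) retry=(0,0)
step 2 (t1 CAS): counter=1 r=(2,0) succ=(0,0) retry=(1,0)
step 3 (t2 LOAD): counter=1 r=(2,1) succ=(0,0) retry=(1,0)
step 4 (t2 CAS): counter=2 r=(2,1) succ=(0,1) retry=(1,0)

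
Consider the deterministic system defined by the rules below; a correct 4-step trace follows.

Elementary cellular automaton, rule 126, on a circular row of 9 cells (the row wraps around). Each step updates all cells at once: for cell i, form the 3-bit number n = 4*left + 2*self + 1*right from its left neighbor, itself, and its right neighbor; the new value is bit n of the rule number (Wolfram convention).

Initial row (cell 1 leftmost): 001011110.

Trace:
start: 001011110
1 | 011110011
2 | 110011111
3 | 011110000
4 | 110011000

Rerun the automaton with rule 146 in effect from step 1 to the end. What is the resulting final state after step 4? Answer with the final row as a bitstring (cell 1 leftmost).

(re-executing steps 1..4 under rule 146; state before step 1: 001011110)
1 | 010001101
2 | 001010000
3 | 010001000
4 | 101010100

101010100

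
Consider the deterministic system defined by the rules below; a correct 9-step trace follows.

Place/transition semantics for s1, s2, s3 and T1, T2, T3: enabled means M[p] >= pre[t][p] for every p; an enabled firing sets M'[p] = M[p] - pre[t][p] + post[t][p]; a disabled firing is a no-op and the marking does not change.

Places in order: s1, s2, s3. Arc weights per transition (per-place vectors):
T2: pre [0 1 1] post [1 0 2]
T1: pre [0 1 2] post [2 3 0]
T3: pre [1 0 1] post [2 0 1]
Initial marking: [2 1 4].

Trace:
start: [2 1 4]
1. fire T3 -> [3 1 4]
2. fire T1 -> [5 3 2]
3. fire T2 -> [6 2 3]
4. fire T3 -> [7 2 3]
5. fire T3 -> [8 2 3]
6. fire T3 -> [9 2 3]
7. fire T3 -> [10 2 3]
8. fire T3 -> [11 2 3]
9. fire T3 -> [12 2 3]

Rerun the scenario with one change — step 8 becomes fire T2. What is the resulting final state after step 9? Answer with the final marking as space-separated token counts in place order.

(re-executing from step 8 with the substitution; state before step 8: [10 2 3])
8. fire T2 -> [11 1 4]
9. fire T3 -> [12 1 4]

12 1 4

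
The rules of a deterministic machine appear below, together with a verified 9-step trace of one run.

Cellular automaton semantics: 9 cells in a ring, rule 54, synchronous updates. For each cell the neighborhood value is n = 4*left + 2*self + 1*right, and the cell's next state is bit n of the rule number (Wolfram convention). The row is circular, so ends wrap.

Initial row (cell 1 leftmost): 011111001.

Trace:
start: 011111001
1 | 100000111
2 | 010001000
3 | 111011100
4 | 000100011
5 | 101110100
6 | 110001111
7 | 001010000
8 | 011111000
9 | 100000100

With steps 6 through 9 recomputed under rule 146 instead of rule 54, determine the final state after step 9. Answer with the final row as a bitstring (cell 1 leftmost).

(re-executing steps 6..9 under rule 146; state before step 6: 101110100)
6 | 000100011
7 | 101010100
8 | 000000011
9 | 100000100

100000100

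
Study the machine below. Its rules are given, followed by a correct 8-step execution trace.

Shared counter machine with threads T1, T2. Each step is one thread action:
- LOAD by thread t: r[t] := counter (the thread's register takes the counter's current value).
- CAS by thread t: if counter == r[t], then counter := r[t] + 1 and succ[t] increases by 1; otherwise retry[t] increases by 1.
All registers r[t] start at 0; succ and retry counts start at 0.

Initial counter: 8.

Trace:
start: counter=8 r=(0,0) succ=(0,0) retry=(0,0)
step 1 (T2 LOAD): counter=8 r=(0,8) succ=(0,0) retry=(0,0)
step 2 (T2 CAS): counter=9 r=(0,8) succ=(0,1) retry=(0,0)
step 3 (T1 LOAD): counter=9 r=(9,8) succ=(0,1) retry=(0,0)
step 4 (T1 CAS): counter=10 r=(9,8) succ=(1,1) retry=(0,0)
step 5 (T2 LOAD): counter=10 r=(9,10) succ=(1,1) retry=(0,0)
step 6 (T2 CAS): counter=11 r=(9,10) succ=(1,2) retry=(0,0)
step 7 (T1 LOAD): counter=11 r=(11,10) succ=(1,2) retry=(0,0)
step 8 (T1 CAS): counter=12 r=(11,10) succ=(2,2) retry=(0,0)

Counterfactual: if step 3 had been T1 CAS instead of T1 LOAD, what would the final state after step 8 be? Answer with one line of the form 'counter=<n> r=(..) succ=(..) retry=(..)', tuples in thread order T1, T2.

counter=11 r=(10,9) succ=(1,2) retry=(2,0)

(re-executing from step 3 with the substitution; state before step 3: counter=9 r=(0,8) succ=(0,1) retry=(0,0))
step 3 (T1 CAS): counter=9 r=(0,8) succ=(0,1) retry=(1,0)
step 4 (T1 CAS): counter=9 r=(0,8) succ=(0,1) retry=(2,0)
step 5 (T2 LOAD): counter=9 r=(0,9) succ=(0,1) retry=(2,0)
step 6 (T2 CAS): counter=10 r=(0,9) succ=(0,2) retry=(2,0)
step 7 (T1 LOAD): counter=10 r=(10,9) succ=(0,2) retry=(2,0)
step 8 (T1 CAS): counter=11 r=(10,9) succ=(1,2) retry=(2,0)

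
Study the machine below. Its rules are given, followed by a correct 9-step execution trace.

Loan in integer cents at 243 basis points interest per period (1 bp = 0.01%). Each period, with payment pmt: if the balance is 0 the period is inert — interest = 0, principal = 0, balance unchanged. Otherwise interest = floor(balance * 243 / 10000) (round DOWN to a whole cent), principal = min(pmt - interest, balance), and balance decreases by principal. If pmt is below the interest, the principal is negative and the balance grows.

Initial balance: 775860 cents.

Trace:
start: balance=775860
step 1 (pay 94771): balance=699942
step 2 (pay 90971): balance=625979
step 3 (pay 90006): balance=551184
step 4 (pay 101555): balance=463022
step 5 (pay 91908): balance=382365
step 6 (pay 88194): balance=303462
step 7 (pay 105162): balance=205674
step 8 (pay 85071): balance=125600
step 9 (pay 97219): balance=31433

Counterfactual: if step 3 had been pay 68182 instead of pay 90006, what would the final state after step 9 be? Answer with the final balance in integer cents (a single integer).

56639

(re-executing from step 3 with the substitution; state before step 3: balance=625979)
step 3 (pay 68182): balance=573008
step 4 (pay 101555): balance=485377
step 5 (pay 91908): balance=405263
step 6 (pay 88194): balance=326916
step 7 (pay 105162): balance=229698
step 8 (pay 85071): balance=150208
step 9 (pay 97219): balance=56639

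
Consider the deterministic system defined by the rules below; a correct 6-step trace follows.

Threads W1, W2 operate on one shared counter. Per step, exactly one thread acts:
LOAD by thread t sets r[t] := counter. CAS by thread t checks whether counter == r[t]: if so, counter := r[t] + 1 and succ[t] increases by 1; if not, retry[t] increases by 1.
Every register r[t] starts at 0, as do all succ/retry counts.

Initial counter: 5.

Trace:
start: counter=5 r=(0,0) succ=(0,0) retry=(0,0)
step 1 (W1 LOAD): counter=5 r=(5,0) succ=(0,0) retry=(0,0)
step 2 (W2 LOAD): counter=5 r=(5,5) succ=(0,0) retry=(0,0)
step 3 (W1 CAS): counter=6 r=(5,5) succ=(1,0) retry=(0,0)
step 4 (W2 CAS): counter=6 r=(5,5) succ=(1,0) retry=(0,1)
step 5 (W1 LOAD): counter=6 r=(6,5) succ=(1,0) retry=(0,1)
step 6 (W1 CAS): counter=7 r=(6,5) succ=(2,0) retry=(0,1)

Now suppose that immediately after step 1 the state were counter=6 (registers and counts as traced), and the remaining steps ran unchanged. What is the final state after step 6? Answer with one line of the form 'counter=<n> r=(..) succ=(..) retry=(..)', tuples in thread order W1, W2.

state after step 1 := counter=6 r=(5,0) succ=(0,0) retry=(0,0)
step 2 (W2 LOAD): counter=6 r=(5,6) succ=(0,0) retry=(0,0)
step 3 (W1 CAS): counter=6 r=(5,6) succ=(0,0) retry=(1,0)
step 4 (W2 CAS): counter=7 r=(5,6) succ=(0,1) retry=(1,0)
step 5 (W1 LOAD): counter=7 r=(7,6) succ=(0,1) retry=(1,0)
step 6 (W1 CAS): counter=8 r=(7,6) succ=(1,1) retry=(1,0)

counter=8 r=(7,6) succ=(1,1) retry=(1,0)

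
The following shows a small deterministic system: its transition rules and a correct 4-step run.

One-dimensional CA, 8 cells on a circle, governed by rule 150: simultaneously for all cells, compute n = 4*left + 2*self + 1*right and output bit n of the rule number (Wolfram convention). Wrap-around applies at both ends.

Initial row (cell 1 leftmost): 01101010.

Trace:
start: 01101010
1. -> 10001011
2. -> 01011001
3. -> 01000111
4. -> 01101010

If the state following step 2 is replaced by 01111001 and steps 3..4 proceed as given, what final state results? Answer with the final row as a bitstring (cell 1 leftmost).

state after step 2 := 01111001
3. -> 00110111
4. -> 11000010

11000010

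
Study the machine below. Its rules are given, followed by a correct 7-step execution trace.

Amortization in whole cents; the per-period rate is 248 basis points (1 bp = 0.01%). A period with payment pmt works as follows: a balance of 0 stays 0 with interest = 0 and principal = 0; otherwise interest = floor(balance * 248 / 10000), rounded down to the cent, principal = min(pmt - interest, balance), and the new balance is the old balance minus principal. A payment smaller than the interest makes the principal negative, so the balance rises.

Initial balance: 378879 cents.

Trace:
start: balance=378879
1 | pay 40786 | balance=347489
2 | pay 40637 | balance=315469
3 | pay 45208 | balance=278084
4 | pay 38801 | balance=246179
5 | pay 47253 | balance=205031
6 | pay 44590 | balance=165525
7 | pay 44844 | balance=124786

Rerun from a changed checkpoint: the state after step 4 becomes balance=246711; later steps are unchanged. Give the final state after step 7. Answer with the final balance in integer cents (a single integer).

state after step 4 := balance=246711
5 | pay 47253 | balance=205576
6 | pay 44590 | balance=166084
7 | pay 44844 | balance=125358

125358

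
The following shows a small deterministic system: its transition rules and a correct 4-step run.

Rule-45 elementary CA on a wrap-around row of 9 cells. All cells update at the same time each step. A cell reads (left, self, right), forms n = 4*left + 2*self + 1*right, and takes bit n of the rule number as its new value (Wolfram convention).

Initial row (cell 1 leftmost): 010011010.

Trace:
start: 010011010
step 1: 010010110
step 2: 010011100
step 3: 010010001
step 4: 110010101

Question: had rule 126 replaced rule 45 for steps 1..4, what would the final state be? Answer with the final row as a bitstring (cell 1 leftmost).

(re-executing steps 1..4 under rule 126; state before step 1: 010011010)
step 1: 111111111
step 2: 000000000
step 3: 000000000
step 4: 000000000

000000000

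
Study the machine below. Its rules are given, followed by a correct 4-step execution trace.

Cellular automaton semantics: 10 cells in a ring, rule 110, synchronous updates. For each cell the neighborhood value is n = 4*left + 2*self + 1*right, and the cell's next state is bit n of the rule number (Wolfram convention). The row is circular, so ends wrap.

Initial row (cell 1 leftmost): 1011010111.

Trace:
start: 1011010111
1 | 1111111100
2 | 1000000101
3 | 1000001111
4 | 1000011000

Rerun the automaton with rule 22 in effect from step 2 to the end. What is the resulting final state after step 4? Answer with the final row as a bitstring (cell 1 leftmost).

1100001111

(re-executing steps 2..4 under rule 22; state before step 2: 1111111100)
2 | 0000000011
3 | 1000000100
4 | 1100001111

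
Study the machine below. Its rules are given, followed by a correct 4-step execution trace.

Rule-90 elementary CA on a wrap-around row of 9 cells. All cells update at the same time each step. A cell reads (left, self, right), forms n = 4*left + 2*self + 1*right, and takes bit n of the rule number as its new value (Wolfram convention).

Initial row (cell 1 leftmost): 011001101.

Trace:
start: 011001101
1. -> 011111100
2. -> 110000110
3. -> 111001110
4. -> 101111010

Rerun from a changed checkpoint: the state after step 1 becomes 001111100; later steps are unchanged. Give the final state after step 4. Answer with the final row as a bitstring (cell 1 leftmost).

state after step 1 := 001111100
2. -> 011000110
3. -> 111101111
4. -> 000101000

000101000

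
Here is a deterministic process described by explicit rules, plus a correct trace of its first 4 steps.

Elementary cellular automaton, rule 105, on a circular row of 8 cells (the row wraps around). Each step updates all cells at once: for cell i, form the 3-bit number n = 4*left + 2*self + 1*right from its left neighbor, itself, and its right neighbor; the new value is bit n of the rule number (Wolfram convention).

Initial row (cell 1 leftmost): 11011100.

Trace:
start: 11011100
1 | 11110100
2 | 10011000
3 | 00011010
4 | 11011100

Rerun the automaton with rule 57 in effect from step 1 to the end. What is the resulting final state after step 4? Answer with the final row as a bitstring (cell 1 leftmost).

(re-executing steps 1..4 under rule 57; state before step 1: 11011100)
1 | 10110010
2 | 01101001
3 | 11010100
4 | 10101010

10101010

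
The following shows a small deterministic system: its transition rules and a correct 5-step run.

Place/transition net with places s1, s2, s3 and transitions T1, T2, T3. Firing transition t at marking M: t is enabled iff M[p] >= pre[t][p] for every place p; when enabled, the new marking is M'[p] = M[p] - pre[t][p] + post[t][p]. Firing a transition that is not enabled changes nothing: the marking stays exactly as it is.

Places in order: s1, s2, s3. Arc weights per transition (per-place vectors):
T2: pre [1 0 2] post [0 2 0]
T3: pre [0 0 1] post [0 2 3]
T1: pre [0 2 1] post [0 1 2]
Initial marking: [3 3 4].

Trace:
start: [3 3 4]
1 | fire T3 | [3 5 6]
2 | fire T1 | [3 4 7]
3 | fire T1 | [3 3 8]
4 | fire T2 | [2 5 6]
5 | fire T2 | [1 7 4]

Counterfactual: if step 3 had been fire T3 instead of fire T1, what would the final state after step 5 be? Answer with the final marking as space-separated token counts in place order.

1 10 5

(re-executing from step 3 with the substitution; state before step 3: [3 4 7])
3 | fire T3 | [3 6 9]
4 | fire T2 | [2 8 7]
5 | fire T2 | [1 10 5]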